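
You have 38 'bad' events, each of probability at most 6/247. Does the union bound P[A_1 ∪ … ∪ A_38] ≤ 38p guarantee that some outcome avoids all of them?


Union bound: P[∪_{i=1}^{38} A_i] ≤ Σ_i P[A_i] ≤ 38·p = 38·(6/247) = 12/13.
Numerically: 12/13 ≈ 0.923077.
Is 12/13 < 1? YES.
Since P[∪ A_i] ≤ 12/13 < 1, the complement has P[∩ A_i^c] ≥ 1 − 12/13 = 1/13 > 0, so some outcome avoids every A_i.

38·p = 12/13 ≈ 0.923077; existence CERTIFIED by the union bound.


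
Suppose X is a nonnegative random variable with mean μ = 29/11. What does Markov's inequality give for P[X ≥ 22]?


μ = E[X] = 29/11, a = 22.
Markov: P[X ≥ 22] ≤ μ/a = (29/11)/22 = 29/242.
Numerically: ≈ 0.1198.
(Since a = 22 > μ = 2.6364, the bound 29/242 is < 1 and informative.)

P[X ≥ 22] ≤ 29/242 ≈ 0.1198.


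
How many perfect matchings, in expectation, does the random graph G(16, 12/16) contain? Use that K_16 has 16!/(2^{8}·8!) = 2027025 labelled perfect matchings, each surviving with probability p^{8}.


K_16 has 16!/(2^{8}·8!) = 2027025 labelled perfect matchings.
For each such perfect matching H, let X_H = 1 if all 8 edges of H are present in G. Then P[X_H = 1] = p^{8} = (3/4)^{8} = 6561/65536.
By linearity: E[X] = Σ_H E[X_H] = 2027025 · p^{8} = 2027025 · 6561/65536 = 13299311025/65536.
Numerically: E[X] ≈ 2.0293e+05.

E[X] = 2027025 · (3/4)^{8} = 13299311025/65536 ≈ 2.0293e+05.


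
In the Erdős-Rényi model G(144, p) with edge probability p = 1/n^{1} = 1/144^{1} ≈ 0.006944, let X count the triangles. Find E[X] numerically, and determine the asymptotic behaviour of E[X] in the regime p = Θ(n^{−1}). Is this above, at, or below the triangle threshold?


Number of potential triangles: C(144, 3) = 487344.
Each occurs with probability p³ ≈ (0.006944)³ ≈ 3.348980e-07.
By linearity: E[X] = C(144, 3)·p³ ≈ 487344 · 3.348980e-07 ≈ 0.1632.
Here α = 1, so p = 1/n is exactly at the triangle threshold p ~ 1/n. Asymptotically E[X] → c³/6 = 1³/6 = 1/6 ≈ 0.1667, a bounded constant. In this regime the triangle count is asymptotically Poisson(c³/6).

E[X] ≈ 0.1632; in regime p = Θ(1/n^{1}) E[X] stays bounded (at the triangle threshold p ~ 1/n).


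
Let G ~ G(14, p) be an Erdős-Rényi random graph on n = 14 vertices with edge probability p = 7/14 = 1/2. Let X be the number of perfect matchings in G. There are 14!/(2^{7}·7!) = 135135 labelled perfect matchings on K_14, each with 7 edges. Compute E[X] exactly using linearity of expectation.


K_14 has 14!/(2^{7}·7!) = 135135 labelled perfect matchings.
For each such perfect matching H, let X_H = 1 if all 7 edges of H are present in G. Then P[X_H = 1] = p^{7} = (1/2)^{7} = 1/128.
Summing the indicators: E[X] = Σ_H E[X_H] = 135135 · p^{7} = 135135 · 1/128 = 135135/128.
Numerically: E[X] ≈ 1.06e+03.

E[X] = 135135 · (1/2)^{7} = 135135/128 ≈ 1.06e+03.


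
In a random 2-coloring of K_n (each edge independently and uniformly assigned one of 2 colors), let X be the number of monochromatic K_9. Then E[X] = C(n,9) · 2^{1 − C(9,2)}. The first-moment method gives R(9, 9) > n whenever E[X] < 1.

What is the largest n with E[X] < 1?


We need C(n, 9) · 2^{1 − 36} < 1, i.e. C(n, 9) < 2^{36 − 1} = 34359738368.
Check values of n near the boundary:
  n = 62: C(62, 9) = 20286591270; 20286591270 < 34359738368? YES
  n = 63: C(63, 9) = 23667689815; 23667689815 < 34359738368? YES
  n = 64: C(64, 9) = 27540584512; 27540584512 < 34359738368? YES
  n = 65: C(65, 9) = 31966749880; 31966749880 < 34359738368? YES
  n = 66: C(66, 9) = 37014131440; 37014131440 < 34359738368? NO
The largest n with C(n, 9) < 34359738368 is n = 65 (where E[X] = 3995843735/4294967296 ≈ 0.9304). Hence R(9, 9) > 65, i.e. R(9, 9) ≥ 66.

Largest n = 65; hence R(9, 9) > 65.


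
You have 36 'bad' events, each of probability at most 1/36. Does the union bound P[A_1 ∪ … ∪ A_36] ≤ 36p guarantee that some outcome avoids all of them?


Union bound: P[∪_{i=1}^{36} A_i] ≤ Σ_i P[A_i] ≤ 36·p = 36·(1/36) = 1.
Numerically: 1 ≈ 1.000.
Is 1 < 1? NO.
Since the bound 1 is ≥ 1, the union bound is uninformative here; it does NOT by itself certify existence.

36·p = 1 ≈ 1.000; existence NOT certified by the union bound.


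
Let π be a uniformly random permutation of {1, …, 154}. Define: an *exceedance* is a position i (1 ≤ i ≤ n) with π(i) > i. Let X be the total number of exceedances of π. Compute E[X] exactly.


Write X = Σ_{i=1}^{154} X_i, where X_i = 1_{π(i) > i}.
For each fixed i, π(i) is uniform over {1, …, 154} (marginal of a uniform permutation), so P[π(i) > i] = (n − i)/n. Summing: Σ_{i=1}^{154} (n − i)/n = (0 + 1 + … + 153)/154 = 154(154 − 1)/(2·154) = (154 − 1)/2.
Hence E[X] = Σ_{i=1}^{154} (154 − i)/154 = 153/2 ≈ 76.500.

E[X] = 153/2 = 76.500.


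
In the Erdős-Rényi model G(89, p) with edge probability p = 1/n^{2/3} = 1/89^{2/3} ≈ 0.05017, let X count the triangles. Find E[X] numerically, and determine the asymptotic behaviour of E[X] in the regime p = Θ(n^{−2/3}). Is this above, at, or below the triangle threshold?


Number of potential triangles: C(89, 3) = 113564.
Each occurs with probability p³ ≈ (0.05017)³ ≈ 1.262467e-04.
By linearity: E[X] = C(89, 3)·p³ ≈ 113564 · 1.262467e-04 ≈ 14.3371.
Since α = 2/3 < 1, p = c/n^{2/3} ≫ 1/n is above the triangle threshold p ~ 1/n. Asymptotically E[X] ~ (c³/6)·n^{3(1−α)} = (1³/6)·n^{1} → ∞; triangles are abundant w.h.p.

E[X] ≈ 14.3371; in regime p = Θ(1/n^{2/3}) E[X] diverges (above the triangle threshold p ~ 1/n).


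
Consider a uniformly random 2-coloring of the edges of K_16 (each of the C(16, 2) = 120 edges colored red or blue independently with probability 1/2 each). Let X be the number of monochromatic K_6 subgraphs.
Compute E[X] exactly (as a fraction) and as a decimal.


Let X = Σ_S X_S over the C(16, 6) = 8008 subsets S of size 6, where X_S = 1 if the K_6 on S is monochromatic.
For a fixed S, the K_6 on S has C(6, 2) = 15 edges. P[all 15 edges red] = (1/2)^15, and likewise for blue, so P[monochromatic] = 2·(1/2)^15 = 2^{1 − 15} = 1/16384.
By linearity of expectation: E[X] = C(16, 6) · 2^{1 − 15} = 8008 · 1/16384 = 1001/2048.
Numerically: E[X] ≈ 0.48877.

E[X] = C(16,6)·2^(1−C(6,2)) = 1001/2048 ≈ 0.48877.


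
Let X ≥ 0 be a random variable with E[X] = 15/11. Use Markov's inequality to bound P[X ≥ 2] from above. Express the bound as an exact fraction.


μ = E[X] = 15/11, a = 2.
Markov: P[X ≥ 2] ≤ μ/a = (15/11)/2 = 15/22.
Numerically: ≈ 0.682.
(Since a = 2 > μ = 1.364, the bound 15/22 is < 1 and informative.)

P[X ≥ 2] ≤ 15/22 ≈ 0.682.


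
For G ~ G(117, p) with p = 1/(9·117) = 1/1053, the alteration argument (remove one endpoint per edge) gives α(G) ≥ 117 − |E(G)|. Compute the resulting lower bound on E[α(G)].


E[|E(G)|] = C(117, 2)·p = 6786 · (1/1053) = 58/9.
E[α(G)] ≥ n − E[|E(G)|] = 117 − 58/9 = 995/9.
Numerically: ≈ 110.555556.
(This is only a lower bound; the true E[α(G)] may be larger.)

E[α(G)] ≥ 995/9 ≈ 110.555556.


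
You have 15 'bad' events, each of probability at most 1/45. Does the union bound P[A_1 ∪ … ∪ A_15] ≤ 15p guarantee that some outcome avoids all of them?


Union bound: P[∪_{i=1}^{15} A_i] ≤ Σ_i P[A_i] ≤ 15·p = 15·(1/45) = 1/3.
Numerically: 1/3 ≈ 0.3333333.
Is 1/3 < 1? YES.
Since P[∪ A_i] ≤ 1/3 < 1, the complement has P[∩ A_i^c] ≥ 1 − 1/3 = 2/3 > 0, so some outcome avoids every A_i.

15·p = 1/3 ≈ 0.3333333; existence CERTIFIED by the union bound.


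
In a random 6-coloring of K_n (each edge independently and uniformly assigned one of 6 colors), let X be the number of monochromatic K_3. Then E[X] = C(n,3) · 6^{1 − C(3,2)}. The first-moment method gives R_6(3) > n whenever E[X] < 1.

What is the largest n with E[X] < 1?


We need C(n, 3) · 6^{1 − 3} < 1, i.e. C(n, 3) < 6^{3 − 1} = 36.
Check values of n near the boundary:
  n = 3: C(3, 3) = 1; 1 < 36? YES
  n = 4: C(4, 3) = 4; 4 < 36? YES
  n = 5: C(5, 3) = 10; 10 < 36? YES
  n = 6: C(6, 3) = 20; 20 < 36? YES
  n = 7: C(7, 3) = 35; 35 < 36? YES
  n = 8: C(8, 3) = 56; 56 < 36? NO
  n = 9: C(9, 3) = 84; 84 < 36? NO
  n = 10: C(10, 3) = 120; 120 < 36? NO
The largest n with C(n, 3) < 36 is n = 7 (where E[X] = 35/36 ≈ 0.9722222). Hence R_6(3) > 7, i.e. R_6(3) ≥ 8.

Largest n = 7; hence R_6(3) > 7.


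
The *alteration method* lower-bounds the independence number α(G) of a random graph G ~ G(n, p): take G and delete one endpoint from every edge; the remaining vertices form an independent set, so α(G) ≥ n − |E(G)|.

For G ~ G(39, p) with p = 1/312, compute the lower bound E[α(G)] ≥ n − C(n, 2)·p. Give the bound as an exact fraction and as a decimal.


E[|E(G)|] = C(39, 2)·p = 741 · (1/312) = 19/8.
E[α(G)] ≥ n − E[|E(G)|] = 39 − 19/8 = 293/8.
Numerically: ≈ 36.62500.
(This is only a lower bound; the true E[α(G)] may be larger.)

E[α(G)] ≥ 293/8 ≈ 36.62500.


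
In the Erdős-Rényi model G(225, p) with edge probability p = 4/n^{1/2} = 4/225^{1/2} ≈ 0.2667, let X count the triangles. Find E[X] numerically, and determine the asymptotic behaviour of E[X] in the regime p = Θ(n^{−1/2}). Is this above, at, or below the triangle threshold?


Number of potential triangles: C(225, 3) = 1873200.
Each occurs with probability p³ ≈ (0.2667)³ ≈ 1.896296e-02.
By linearity: E[X] = C(225, 3)·p³ ≈ 1873200 · 1.896296e-02 ≈ 35521.4222.
Since α = 1/2 < 1, p = c/n^{1/2} ≫ 1/n is above the triangle threshold p ~ 1/n. Asymptotically E[X] ~ (c³/6)·n^{3(1−α)} = (4³/6)·n^{1.5} → ∞; triangles are abundant w.h.p.

E[X] ≈ 35521.4222; in regime p = Θ(1/n^{1/2}) E[X] diverges (above the triangle threshold p ~ 1/n).


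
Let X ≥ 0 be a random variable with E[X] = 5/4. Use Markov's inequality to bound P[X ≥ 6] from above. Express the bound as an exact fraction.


μ = E[X] = 5/4, a = 6.
Markov: P[X ≥ 6] ≤ μ/a = (5/4)/6 = 5/24.
Numerically: ≈ 0.208333.
(Since a = 6 > μ = 1.250000, the bound 5/24 is < 1 and informative.)

P[X ≥ 6] ≤ 5/24 ≈ 0.208333.


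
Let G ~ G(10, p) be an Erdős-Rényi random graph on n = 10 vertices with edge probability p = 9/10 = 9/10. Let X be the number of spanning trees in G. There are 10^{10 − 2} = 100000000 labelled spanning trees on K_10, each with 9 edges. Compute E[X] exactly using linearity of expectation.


K_10 has 10^{10 − 2} = 100000000 labelled spanning trees.
For each such spanning tree H, let X_H = 1 if all 9 edges of H are present in G. Then P[X_H = 1] = p^{9} = (9/10)^{9} = 387420489/1000000000.
By linearity: E[X] = Σ_H E[X_H] = 100000000 · p^{9} = 100000000 · 387420489/1000000000 = 387420489/10.
Numerically: E[X] ≈ 3.874e+07.

E[X] = 100000000 · (9/10)^{9} = 387420489/10 ≈ 3.874e+07.


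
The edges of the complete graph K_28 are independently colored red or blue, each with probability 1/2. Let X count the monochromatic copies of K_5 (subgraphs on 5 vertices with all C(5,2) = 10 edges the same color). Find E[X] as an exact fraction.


Let X = Σ_S X_S over the C(28, 5) = 98280 subsets S of size 5, where X_S = 1 if the K_5 on S is monochromatic.
For a fixed S, the K_5 on S has C(5, 2) = 10 edges. P[all 10 edges red] = (1/2)^10, and likewise for blue, so P[monochromatic] = 2·(1/2)^10 = 2^{1 − 10} = 1/512.
Summing: E[X] = C(28, 5) · 2^{1 − 10} = 98280 · 1/512 = 12285/64.
Numerically: E[X] ≈ 191.953125.

E[X] = C(28,5)·2^(1−C(5,2)) = 12285/64 ≈ 191.953125.


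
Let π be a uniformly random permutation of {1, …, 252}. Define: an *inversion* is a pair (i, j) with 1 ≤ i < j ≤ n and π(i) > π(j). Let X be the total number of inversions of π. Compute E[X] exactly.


Write X = Σ X_I over the C(252, 2) = 31626 pairs i < j, with X_I the indicator of one inversion.
There are 31626 indicators.
For each fixed pair i < j, the values π(i) and π(j) are two distinct elements of {1, …, 252} in uniformly random order; by symmetry P[π(i) > π(j)] = 1/2.
By linearity: E[X] = 31626 · (1/2) = C(252, 2) · (1/2) = 31626/2 = 15813 ≈ 15813.00000.

E[X] = 15813 = 15813.00000.


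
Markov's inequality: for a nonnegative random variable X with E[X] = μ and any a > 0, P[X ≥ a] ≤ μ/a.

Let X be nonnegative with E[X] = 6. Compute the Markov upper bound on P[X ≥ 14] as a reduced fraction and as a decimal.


μ = E[X] = 6, a = 14.
Markov: P[X ≥ 14] ≤ μ/a = (6)/14 = 3/7.
Numerically: ≈ 0.4286.
(Since a = 14 > μ = 6.0000, the bound 3/7 is < 1 and informative.)

P[X ≥ 14] ≤ 3/7 ≈ 0.4286.


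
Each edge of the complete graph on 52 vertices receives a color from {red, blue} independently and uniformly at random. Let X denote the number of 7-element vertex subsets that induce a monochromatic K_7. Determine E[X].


Let X = Σ_S X_S over the C(52, 7) = 133784560 subsets S of size 7, where X_S = 1 if the K_7 on S is monochromatic.
For a fixed S, the K_7 on S has C(7, 2) = 21 edges. P[all 21 edges red] = (1/2)^21, and likewise for blue, so P[monochromatic] = 2·(1/2)^21 = 2^{1 − 21} = 1/1048576.
Summing: E[X] = C(52, 7) · 2^{1 − 21} = 133784560 · 1/1048576 = 8361535/65536.
Numerically: E[X] ≈ 127.58690.

E[X] = C(52,7)·2^(1−C(7,2)) = 8361535/65536 ≈ 127.58690.


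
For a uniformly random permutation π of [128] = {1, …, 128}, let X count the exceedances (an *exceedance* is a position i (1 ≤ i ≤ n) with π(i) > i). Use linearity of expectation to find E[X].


Write X = Σ_{i=1}^{128} X_i, where X_i = 1_{π(i) > i}.
For each fixed i, π(i) is uniform over {1, …, 128} (marginal of a uniform permutation), so P[π(i) > i] = (n − i)/n. Summing: Σ_{i=1}^{128} (n − i)/n = (0 + 1 + … + 127)/128 = 128(128 − 1)/(2·128) = (128 − 1)/2.
Hence E[X] = Σ_{i=1}^{128} (128 − i)/128 = 127/2 ≈ 63.500.

E[X] = 127/2 = 63.500.


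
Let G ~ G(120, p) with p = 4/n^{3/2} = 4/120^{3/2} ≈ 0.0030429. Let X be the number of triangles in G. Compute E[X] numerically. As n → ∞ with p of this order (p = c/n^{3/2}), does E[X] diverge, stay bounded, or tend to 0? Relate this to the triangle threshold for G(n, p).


Number of potential triangles: C(120, 3) = 280840.
Each occurs with probability p³ ≈ (0.0030429)³ ≈ 2.81750287e-08.
By linearity: E[X] = C(120, 3)·p³ ≈ 280840 · 2.81750287e-08 ≈ 0.007913.
Since α = 3/2 > 1, p = c/n^{3/2} = o(1/n) is below the triangle threshold p ~ 1/n. Asymptotically E[X] ~ (c³/6)·n^{3(1−α)} = (4³/6)·n^{-1.5} → 0, so by Markov's inequality G has no triangles w.h.p.

E[X] ≈ 0.007913; in regime p = Θ(1/n^{3/2}) E[X] tends to 0 (below the triangle threshold p ~ 1/n).


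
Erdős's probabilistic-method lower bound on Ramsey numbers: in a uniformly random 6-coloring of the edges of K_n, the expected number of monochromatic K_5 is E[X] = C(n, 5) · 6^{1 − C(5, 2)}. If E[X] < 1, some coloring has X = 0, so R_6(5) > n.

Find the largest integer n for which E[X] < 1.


We need C(n, 5) · 6^{1 − 10} < 1, i.e. C(n, 5) < 6^{10 − 1} = 10077696.
Check values of n near the boundary:
  n = 62: C(62, 5) = 6471002; 6471002 < 10077696? YES
  n = 63: C(63, 5) = 7028847; 7028847 < 10077696? YES
  n = 64: C(64, 5) = 7624512; 7624512 < 10077696? YES
  n = 65: C(65, 5) = 8259888; 8259888 < 10077696? YES
  n = 66: C(66, 5) = 8936928; 8936928 < 10077696? YES
  n = 67: C(67, 5) = 9657648; 9657648 < 10077696? YES
  n = 68: C(68, 5) = 10424128; 10424128 < 10077696? NO
The largest n with C(n, 5) < 10077696 is n = 67 (where E[X] = 67067/69984 ≈ 0.95832). Hence R_6(5) > 67, i.e. R_6(5) ≥ 68.

Largest n = 67; hence R_6(5) > 67.


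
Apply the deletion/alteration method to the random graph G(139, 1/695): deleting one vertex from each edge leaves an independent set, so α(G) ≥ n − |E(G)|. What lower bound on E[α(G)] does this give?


E[|E(G)|] = C(139, 2)·p = 9591 · (1/695) = 69/5.
E[α(G)] ≥ n − E[|E(G)|] = 139 − 69/5 = 626/5.
Numerically: ≈ 125.200000.
(This is only a lower bound; the true E[α(G)] may be larger.)

E[α(G)] ≥ 626/5 ≈ 125.200000.


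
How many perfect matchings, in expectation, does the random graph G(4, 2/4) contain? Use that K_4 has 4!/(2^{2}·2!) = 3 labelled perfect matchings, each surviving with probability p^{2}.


K_4 has 4!/(2^{2}·2!) = 3 labelled perfect matchings.
For each such perfect matching H, let X_H = 1 if all 2 edges of H are present in G. Then P[X_H = 1] = p^{2} = (1/2)^{2} = 1/4.
By linearity of expectation: E[X] = Σ_H E[X_H] = 3 · p^{2} = 3 · 1/4 = 3/4.
Numerically: E[X] ≈ 0.75.

E[X] = 3 · (1/2)^{2} = 3/4 ≈ 0.75.


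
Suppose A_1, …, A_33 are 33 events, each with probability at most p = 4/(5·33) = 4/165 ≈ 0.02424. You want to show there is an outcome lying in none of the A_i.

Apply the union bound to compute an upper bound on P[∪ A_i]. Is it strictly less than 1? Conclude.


Union bound: P[∪_{i=1}^{33} A_i] ≤ Σ_i P[A_i] ≤ 33·p = 33·(4/165) = 4/5.
Numerically: 4/5 ≈ 0.80000.
Is 4/5 < 1? YES.
Since P[∪ A_i] ≤ 4/5 < 1, the complement has P[∩ A_i^c] ≥ 1 − 4/5 = 1/5 > 0, so some outcome avoids every A_i.

33·p = 4/5 ≈ 0.80000; existence CERTIFIED by the union bound.


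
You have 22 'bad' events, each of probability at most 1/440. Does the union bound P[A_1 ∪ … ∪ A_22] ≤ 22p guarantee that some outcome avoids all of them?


Union bound: P[∪_{i=1}^{22} A_i] ≤ Σ_i P[A_i] ≤ 22·p = 22·(1/440) = 1/20.
Numerically: 1/20 ≈ 0.0500000.
Is 1/20 < 1? YES.
Since P[∪ A_i] ≤ 1/20 < 1, the complement has P[∩ A_i^c] ≥ 1 − 1/20 = 19/20 > 0, so some outcome avoids every A_i.

22·p = 1/20 ≈ 0.0500000; existence CERTIFIED by the union bound.


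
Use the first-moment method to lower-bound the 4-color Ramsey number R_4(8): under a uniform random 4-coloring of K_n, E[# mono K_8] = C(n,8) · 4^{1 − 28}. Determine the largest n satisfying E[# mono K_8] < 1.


We need C(n, 8) · 4^{1 − 28} < 1, i.e. C(n, 8) < 4^{28 − 1} = 18014398509481984.
Check values of n near the boundary:
  n = 402: C(402, 8) = 15770615726749950; 15770615726749950 < 18014398509481984? YES
  n = 403: C(403, 8) = 16090020602228430; 16090020602228430 < 18014398509481984? YES
  n = 404: C(404, 8) = 16415071523485570; 16415071523485570 < 18014398509481984? YES
  n = 405: C(405, 8) = 16745853821188050; 16745853821188050 < 18014398509481984? YES
  n = 406: C(406, 8) = 17082453897995850; 17082453897995850 < 18014398509481984? YES
  n = 407: C(407, 8) = 17424959239309050; 17424959239309050 < 18014398509481984? YES
  n = 408: C(408, 8) = 17773458424095231; 17773458424095231 < 18014398509481984? YES
  n = 409: C(409, 8) = 18128041135797879; 18128041135797879 < 18014398509481984? NO
  n = 410: C(410, 8) = 18488798173326195; 18488798173326195 < 18014398509481984? NO
  n = 411: C(411, 8) = 18855821462126715; 18855821462126715 < 18014398509481984? NO
The largest n with C(n, 8) < 18014398509481984 is n = 408 (where E[X] = 17773458424095231/18014398509481984 ≈ 0.9866). Hence R_4(8) > 408, i.e. R_4(8) ≥ 409.

Largest n = 408; hence R_4(8) > 408.


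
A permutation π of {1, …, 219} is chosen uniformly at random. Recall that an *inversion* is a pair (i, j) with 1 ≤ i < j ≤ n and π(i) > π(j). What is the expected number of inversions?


Write X = Σ X_I over the C(219, 2) = 23871 pairs i < j, with X_I the indicator of one inversion.
There are 23871 indicators.
For each fixed pair i < j, the values π(i) and π(j) are two distinct elements of {1, …, 219} in uniformly random order; by symmetry P[π(i) > π(j)] = 1/2.
By linearity: E[X] = 23871 · (1/2) = C(219, 2) · (1/2) = 23871/2 = 23871/2 ≈ 11935.500.

E[X] = 23871/2 = 11935.500.


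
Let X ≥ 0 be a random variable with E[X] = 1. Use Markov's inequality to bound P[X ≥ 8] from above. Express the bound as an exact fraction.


μ = E[X] = 1, a = 8.
Markov: P[X ≥ 8] ≤ μ/a = (1)/8 = 1/8.
Numerically: ≈ 0.12500.
(Since a = 8 > μ = 1.00000, the bound 1/8 is < 1 and informative.)

P[X ≥ 8] ≤ 1/8 ≈ 0.12500.


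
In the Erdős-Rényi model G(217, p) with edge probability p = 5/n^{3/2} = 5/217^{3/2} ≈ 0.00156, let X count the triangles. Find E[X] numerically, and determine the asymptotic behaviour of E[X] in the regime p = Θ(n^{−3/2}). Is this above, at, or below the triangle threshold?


Number of potential triangles: C(217, 3) = 1679580.
Each occurs with probability p³ ≈ (0.00156)³ ≈ 3.82685e-09.
By linearity: E[X] = C(217, 3)·p³ ≈ 1679580 · 3.82685e-09 ≈ 0.006.
Since α = 3/2 > 1, p = c/n^{3/2} = o(1/n) is below the triangle threshold p ~ 1/n. Asymptotically E[X] ~ (c³/6)·n^{3(1−α)} = (5³/6)·n^{-1.5} → 0, so by Markov's inequality G has no triangles w.h.p.

E[X] ≈ 0.006; in regime p = Θ(1/n^{3/2}) E[X] tends to 0 (below the triangle threshold p ~ 1/n).


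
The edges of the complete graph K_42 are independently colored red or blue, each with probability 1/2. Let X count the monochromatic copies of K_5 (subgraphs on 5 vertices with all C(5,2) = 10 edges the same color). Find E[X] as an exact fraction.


Let X = Σ_S X_S over the C(42, 5) = 850668 subsets S of size 5, where X_S = 1 if the K_5 on S is monochromatic.
For a fixed S, the K_5 on S has C(5, 2) = 10 edges. P[all 10 edges red] = (1/2)^10, and likewise for blue, so P[monochromatic] = 2·(1/2)^10 = 2^{1 − 10} = 1/512.
By linearity: E[X] = C(42, 5) · 2^{1 − 10} = 850668 · 1/512 = 212667/128.
Numerically: E[X] ≈ 1661.46094.

E[X] = C(42,5)·2^(1−C(5,2)) = 212667/128 ≈ 1661.46094.


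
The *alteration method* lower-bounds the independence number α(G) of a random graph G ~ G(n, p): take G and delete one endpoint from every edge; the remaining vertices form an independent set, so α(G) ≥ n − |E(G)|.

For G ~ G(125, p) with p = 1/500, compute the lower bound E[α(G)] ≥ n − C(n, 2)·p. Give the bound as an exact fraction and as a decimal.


E[|E(G)|] = C(125, 2)·p = 7750 · (1/500) = 31/2.
E[α(G)] ≥ n − E[|E(G)|] = 125 − 31/2 = 219/2.
Numerically: ≈ 109.5000.
(This is only a lower bound; the true E[α(G)] may be larger.)

E[α(G)] ≥ 219/2 ≈ 109.5000.


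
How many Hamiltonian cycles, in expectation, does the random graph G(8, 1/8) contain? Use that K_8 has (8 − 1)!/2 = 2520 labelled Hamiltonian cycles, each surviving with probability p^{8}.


K_8 has (8 − 1)!/2 = 2520 labelled Hamiltonian cycles.
For each such Hamiltonian cycle H, let X_H = 1 if all 8 edges of H are present in G. Then P[X_H = 1] = p^{8} = (1/8)^{8} = 1/16777216.
Summing the indicators: E[X] = Σ_H E[X_H] = 2520 · p^{8} = 2520 · 1/16777216 = 315/2097152.
Numerically: E[X] ≈ 0.00015.

E[X] = 2520 · (1/8)^{8} = 315/2097152 ≈ 0.00015.


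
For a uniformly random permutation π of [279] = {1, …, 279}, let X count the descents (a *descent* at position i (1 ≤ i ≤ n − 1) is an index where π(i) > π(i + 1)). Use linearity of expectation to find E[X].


Write X = Σ X_I over i = 1, …, 278, with X_I the indicator of one descent.
There are 278 indicators.
For each fixed i, the pair (π(i), π(i+1)) is a uniformly random ordered pair of distinct values from {1, …, 279}; by symmetry P[π(i) > π(i+1)] = 1/2.
By linearity: E[X] = 278 · (1/2) = (279 − 1) · (1/2) = 139 ≈ 139.000000.

E[X] = 139 = 139.000000.


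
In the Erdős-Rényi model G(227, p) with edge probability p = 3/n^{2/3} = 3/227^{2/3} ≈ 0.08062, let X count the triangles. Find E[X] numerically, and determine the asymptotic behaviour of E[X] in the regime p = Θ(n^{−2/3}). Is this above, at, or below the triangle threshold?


Number of potential triangles: C(227, 3) = 1923825.
Each occurs with probability p³ ≈ (0.08062)³ ≈ 5.239768e-04.
By linearity: E[X] = C(227, 3)·p³ ≈ 1923825 · 5.239768e-04 ≈ 1008.0396.
Since α = 2/3 < 1, p = c/n^{2/3} ≫ 1/n is above the triangle threshold p ~ 1/n. Asymptotically E[X] ~ (c³/6)·n^{3(1−α)} = (3³/6)·n^{1} → ∞; triangles are abundant w.h.p.

E[X] ≈ 1008.0396; in regime p = Θ(1/n^{2/3}) E[X] diverges (above the triangle threshold p ~ 1/n).


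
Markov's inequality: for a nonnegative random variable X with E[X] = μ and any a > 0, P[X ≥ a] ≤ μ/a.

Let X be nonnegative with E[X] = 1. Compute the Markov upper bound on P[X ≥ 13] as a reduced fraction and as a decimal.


μ = E[X] = 1, a = 13.
Markov: P[X ≥ 13] ≤ μ/a = (1)/13 = 1/13.
Numerically: ≈ 0.076923.
(Since a = 13 > μ = 1.000000, the bound 1/13 is < 1 and informative.)

P[X ≥ 13] ≤ 1/13 ≈ 0.076923.


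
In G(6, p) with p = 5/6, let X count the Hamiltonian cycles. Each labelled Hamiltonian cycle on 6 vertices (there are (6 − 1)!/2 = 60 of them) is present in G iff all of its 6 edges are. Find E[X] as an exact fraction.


K_6 has (6 − 1)!/2 = 60 labelled Hamiltonian cycles.
For each such Hamiltonian cycle H, let X_H = 1 if all 6 edges of H are present in G. Then P[X_H = 1] = p^{6} = (5/6)^{6} = 15625/46656.
Summing the indicators: E[X] = Σ_H E[X_H] = 60 · p^{6} = 60 · 15625/46656 = 78125/3888.
Numerically: E[X] ≈ 20.0939.

E[X] = 60 · (5/6)^{6} = 78125/3888 ≈ 20.0939.


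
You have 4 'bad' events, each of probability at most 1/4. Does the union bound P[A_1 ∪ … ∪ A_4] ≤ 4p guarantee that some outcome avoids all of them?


Union bound: P[∪_{i=1}^{4} A_i] ≤ Σ_i P[A_i] ≤ 4·p = 4·(1/4) = 1.
Numerically: 1 ≈ 1.0000000.
Is 1 < 1? NO.
Since the bound 1 is ≥ 1, the union bound is uninformative here; it does NOT by itself certify existence.

4·p = 1 ≈ 1.0000000; existence NOT certified by the union bound.


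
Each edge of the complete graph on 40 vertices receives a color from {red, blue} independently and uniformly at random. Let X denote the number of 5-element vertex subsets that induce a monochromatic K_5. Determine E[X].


Let X = Σ_S X_S over the C(40, 5) = 658008 subsets S of size 5, where X_S = 1 if the K_5 on S is monochromatic.
For a fixed S, the K_5 on S has C(5, 2) = 10 edges. P[all 10 edges red] = (1/2)^10, and likewise for blue, so P[monochromatic] = 2·(1/2)^10 = 2^{1 − 10} = 1/512.
By linearity: E[X] = C(40, 5) · 2^{1 − 10} = 658008 · 1/512 = 82251/64.
Numerically: E[X] ≈ 1285.171875.

E[X] = C(40,5)·2^(1−C(5,2)) = 82251/64 ≈ 1285.171875.


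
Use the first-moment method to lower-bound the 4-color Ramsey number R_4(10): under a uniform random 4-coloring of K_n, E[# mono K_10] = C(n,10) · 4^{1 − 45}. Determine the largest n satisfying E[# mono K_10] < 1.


We need C(n, 10) · 4^{1 − 45} < 1, i.e. C(n, 10) < 4^{45 − 1} = 309485009821345068724781056.
Check values of n near the boundary:
  n = 2017: C(2017, 10) = 300324964434452596180990448; 300324964434452596180990448 < 309485009821345068724781056? YES
  n = 2018: C(2018, 10) = 301820606687612220663963508; 301820606687612220663963508 < 309485009821345068724781056? YES
  n = 2019: C(2019, 10) = 303322949179835278009229628; 303322949179835278009229628 < 309485009821345068724781056? YES
  n = 2020: C(2020, 10) = 304832018578739931133653656; 304832018578739931133653656 < 309485009821345068724781056? YES
  n = 2021: C(2021, 10) = 306347841644770462864800616; 306347841644770462864800616 < 309485009821345068724781056? YES
  n = 2022: C(2022, 10) = 307870445231474093395937796; 307870445231474093395937796 < 309485009821345068724781056? YES
  n = 2023: C(2023, 10) = 309399856285778485315440716; 309399856285778485315440716 < 309485009821345068724781056? YES
  n = 2024: C(2024, 10) = 310936101848269937576192656; 310936101848269937576192656 < 309485009821345068724781056? NO
  n = 2025: C(2025, 10) = 312479209053472269772600560; 312479209053472269772600560 < 309485009821345068724781056? NO
  n = 2026: C(2026, 10) = 314029205130126398094885285; 314029205130126398094885285 < 309485009821345068724781056? NO
The largest n with C(n, 10) < 309485009821345068724781056 is n = 2023 (where E[X] = 77349964071444621328860179/77371252455336267181195264 ≈ 0.9997249). Hence R_4(10) > 2023, i.e. R_4(10) ≥ 2024.

Largest n = 2023; hence R_4(10) > 2023.


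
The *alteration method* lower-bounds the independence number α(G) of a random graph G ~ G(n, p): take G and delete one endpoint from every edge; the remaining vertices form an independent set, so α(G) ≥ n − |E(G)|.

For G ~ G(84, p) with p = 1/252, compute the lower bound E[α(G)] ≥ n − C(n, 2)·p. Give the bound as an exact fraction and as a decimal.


E[|E(G)|] = C(84, 2)·p = 3486 · (1/252) = 83/6.
E[α(G)] ≥ n − E[|E(G)|] = 84 − 83/6 = 421/6.
Numerically: ≈ 70.166667.
(This is only a lower bound; the true E[α(G)] may be larger.)

E[α(G)] ≥ 421/6 ≈ 70.166667.


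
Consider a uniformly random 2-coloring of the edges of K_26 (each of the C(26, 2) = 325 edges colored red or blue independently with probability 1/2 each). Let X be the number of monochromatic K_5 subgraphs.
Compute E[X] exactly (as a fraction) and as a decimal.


Let X = Σ_S X_S over the C(26, 5) = 65780 subsets S of size 5, where X_S = 1 if the K_5 on S is monochromatic.
For a fixed S, the K_5 on S has C(5, 2) = 10 edges. P[all 10 edges red] = (1/2)^10, and likewise for blue, so P[monochromatic] = 2·(1/2)^10 = 2^{1 − 10} = 1/512.
Summing: E[X] = C(26, 5) · 2^{1 − 10} = 65780 · 1/512 = 16445/128.
Numerically: E[X] ≈ 128.477.

E[X] = C(26,5)·2^(1−C(5,2)) = 16445/128 ≈ 128.477.


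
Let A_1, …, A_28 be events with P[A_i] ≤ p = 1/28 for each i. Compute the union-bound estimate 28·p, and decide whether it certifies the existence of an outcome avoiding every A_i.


Union bound: P[∪_{i=1}^{28} A_i] ≤ Σ_i P[A_i] ≤ 28·p = 28·(1/28) = 1.
Numerically: 1 ≈ 1.0000000.
Is 1 < 1? NO.
Since the bound 1 is ≥ 1, the union bound is uninformative here; it does NOT by itself certify existence.

28·p = 1 ≈ 1.0000000; existence NOT certified by the union bound.


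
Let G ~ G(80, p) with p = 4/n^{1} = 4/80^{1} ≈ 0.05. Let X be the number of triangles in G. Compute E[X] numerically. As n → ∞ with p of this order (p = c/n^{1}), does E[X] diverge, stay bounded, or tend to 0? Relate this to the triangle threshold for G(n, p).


Number of potential triangles: C(80, 3) = 82160.
Each occurs with probability p³ ≈ (0.05)³ ≈ 1.2500000e-04.
By linearity: E[X] = C(80, 3)·p³ ≈ 82160 · 1.2500000e-04 ≈ 10.27000.
Here α = 1, so p = 4/n is exactly at the triangle threshold p ~ 1/n. Asymptotically E[X] → c³/6 = 4³/6 = 32/3 ≈ 10.66667, a bounded constant. In this regime the triangle count is asymptotically Poisson(c³/6).

E[X] ≈ 10.27000; in regime p = Θ(1/n^{1}) E[X] stays bounded (at the triangle threshold p ~ 1/n).


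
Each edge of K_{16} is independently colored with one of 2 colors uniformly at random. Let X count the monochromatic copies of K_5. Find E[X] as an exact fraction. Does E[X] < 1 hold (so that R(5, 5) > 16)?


E[X] = C(16, 5) · 2^{1 − 10} = 4368 · 2^{−9} = 4368/512.
As a reduced fraction: E[X] = 273/32 ≈ 8.5312500.
Is E[X] < 1? NO.
Since E[X] ≥ 1, the first-moment bound is inconclusive at n = 16; it does NOT by itself certify R(5, 5) > 16.

E[X] = 273/32 ≈ 8.5312500; E[X] ≥ 1; first-moment method inconclusive here.


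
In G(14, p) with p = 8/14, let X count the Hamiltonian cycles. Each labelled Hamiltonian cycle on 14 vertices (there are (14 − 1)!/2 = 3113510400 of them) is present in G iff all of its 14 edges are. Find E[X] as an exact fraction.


K_14 has (14 − 1)!/2 = 3113510400 labelled Hamiltonian cycles.
For each such Hamiltonian cycle H, let X_H = 1 if all 14 edges of H are present in G. Then P[X_H = 1] = p^{14} = (4/7)^{14} = 268435456/678223072849.
By linearity of expectation: E[X] = Σ_H E[X_H] = 3113510400 · p^{14} = 3113510400 · 268435456/678223072849 = 119396654854963200/96889010407.
Numerically: E[X] ≈ 1.232e+06.

E[X] = 3113510400 · (4/7)^{14} = 119396654854963200/96889010407 ≈ 1.232e+06.


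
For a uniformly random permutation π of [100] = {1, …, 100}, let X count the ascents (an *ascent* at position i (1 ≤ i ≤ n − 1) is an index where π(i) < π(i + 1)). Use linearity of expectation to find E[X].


Write X = Σ X_I over i = 1, …, 99, with X_I the indicator of one ascent.
There are 99 indicators.
For each fixed i, the pair (π(i), π(i+1)) is a uniformly random ordered pair of distinct values from {1, …, 100}; by symmetry P[π(i) < π(i+1)] = 1/2.
By linearity: E[X] = 99 · (1/2) = (100 − 1) · (1/2) = 99/2 ≈ 49.500000.

E[X] = 99/2 = 49.500000.


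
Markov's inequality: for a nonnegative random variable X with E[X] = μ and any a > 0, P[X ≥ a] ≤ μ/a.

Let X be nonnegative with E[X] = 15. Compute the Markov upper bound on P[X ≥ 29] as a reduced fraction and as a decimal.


μ = E[X] = 15, a = 29.
Markov: P[X ≥ 29] ≤ μ/a = (15)/29 = 15/29.
Numerically: ≈ 0.51724.
(Since a = 29 > μ = 15.00000, the bound 15/29 is < 1 and informative.)

P[X ≥ 29] ≤ 15/29 ≈ 0.51724.


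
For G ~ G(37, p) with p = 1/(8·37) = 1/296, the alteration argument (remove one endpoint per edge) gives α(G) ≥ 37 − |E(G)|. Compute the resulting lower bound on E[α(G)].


E[|E(G)|] = C(37, 2)·p = 666 · (1/296) = 9/4.
E[α(G)] ≥ n − E[|E(G)|] = 37 − 9/4 = 139/4.
Numerically: ≈ 34.750.
(This is only a lower bound; the true E[α(G)] may be larger.)

E[α(G)] ≥ 139/4 ≈ 34.750.


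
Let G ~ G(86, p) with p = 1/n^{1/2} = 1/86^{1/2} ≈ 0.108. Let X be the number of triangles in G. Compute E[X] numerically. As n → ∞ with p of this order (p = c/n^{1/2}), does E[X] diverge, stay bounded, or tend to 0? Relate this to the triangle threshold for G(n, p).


Number of potential triangles: C(86, 3) = 102340.
Each occurs with probability p³ ≈ (0.108)³ ≈ 1.25387e-03.
By linearity: E[X] = C(86, 3)·p³ ≈ 102340 · 1.25387e-03 ≈ 128.321.
Since α = 1/2 < 1, p = c/n^{1/2} ≫ 1/n is above the triangle threshold p ~ 1/n. Asymptotically E[X] ~ (c³/6)·n^{3(1−α)} = (1³/6)·n^{1.5} → ∞; triangles are abundant w.h.p.

E[X] ≈ 128.321; in regime p = Θ(1/n^{1/2}) E[X] diverges (above the triangle threshold p ~ 1/n).


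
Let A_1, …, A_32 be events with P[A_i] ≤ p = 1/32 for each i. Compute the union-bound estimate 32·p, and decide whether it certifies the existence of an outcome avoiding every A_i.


Union bound: P[∪_{i=1}^{32} A_i] ≤ Σ_i P[A_i] ≤ 32·p = 32·(1/32) = 1.
Numerically: 1 ≈ 1.00000.
Is 1 < 1? NO.
Since the bound 1 is ≥ 1, the union bound is uninformative here; it does NOT by itself certify existence.

32·p = 1 ≈ 1.00000; existence NOT certified by the union bound.


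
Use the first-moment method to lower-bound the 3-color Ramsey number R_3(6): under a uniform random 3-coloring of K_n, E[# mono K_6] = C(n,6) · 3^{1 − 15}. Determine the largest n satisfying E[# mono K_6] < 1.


We need C(n, 6) · 3^{1 − 15} < 1, i.e. C(n, 6) < 3^{15 − 1} = 4782969.
Check values of n near the boundary:
  n = 35: C(35, 6) = 1623160; 1623160 < 4782969? YES
  n = 36: C(36, 6) = 1947792; 1947792 < 4782969? YES
  n = 37: C(37, 6) = 2324784; 2324784 < 4782969? YES
  n = 38: C(38, 6) = 2760681; 2760681 < 4782969? YES
  n = 39: C(39, 6) = 3262623; 3262623 < 4782969? YES
  n = 40: C(40, 6) = 3838380; 3838380 < 4782969? YES
  n = 41: C(41, 6) = 4496388; 4496388 < 4782969? YES
  n = 42: C(42, 6) = 5245786; 5245786 < 4782969? NO
  n = 43: C(43, 6) = 6096454; 6096454 < 4782969? NO
  n = 44: C(44, 6) = 7059052; 7059052 < 4782969? NO
The largest n with C(n, 6) < 4782969 is n = 41 (where E[X] = 1498796/1594323 ≈ 0.9400830). Hence R_3(6) > 41, i.e. R_3(6) ≥ 42.

Largest n = 41; hence R_3(6) > 41.


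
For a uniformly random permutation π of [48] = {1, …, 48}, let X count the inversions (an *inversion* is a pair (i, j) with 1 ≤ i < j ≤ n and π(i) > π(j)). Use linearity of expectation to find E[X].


Write X = Σ X_I over the C(48, 2) = 1128 pairs i < j, with X_I the indicator of one inversion.
There are 1128 indicators.
For each fixed pair i < j, the values π(i) and π(j) are two distinct elements of {1, …, 48} in uniformly random order; by symmetry P[π(i) > π(j)] = 1/2.
By linearity: E[X] = 1128 · (1/2) = C(48, 2) · (1/2) = 1128/2 = 564 ≈ 564.0000.

E[X] = 564 = 564.0000.


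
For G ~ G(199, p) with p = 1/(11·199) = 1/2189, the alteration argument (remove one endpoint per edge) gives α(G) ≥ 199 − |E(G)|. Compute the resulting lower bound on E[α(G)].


E[|E(G)|] = C(199, 2)·p = 19701 · (1/2189) = 9.
E[α(G)] ≥ n − E[|E(G)|] = 199 − 9 = 190.
Numerically: ≈ 190.00000.
(This is only a lower bound; the true E[α(G)] may be larger.)

E[α(G)] ≥ 190 ≈ 190.00000.


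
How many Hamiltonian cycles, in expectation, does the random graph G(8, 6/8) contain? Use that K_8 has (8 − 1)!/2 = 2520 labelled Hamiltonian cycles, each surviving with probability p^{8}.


K_8 has (8 − 1)!/2 = 2520 labelled Hamiltonian cycles.
For each such Hamiltonian cycle H, let X_H = 1 if all 8 edges of H are present in G. Then P[X_H = 1] = p^{8} = (3/4)^{8} = 6561/65536.
By linearity: E[X] = Σ_H E[X_H] = 2520 · p^{8} = 2520 · 6561/65536 = 2066715/8192.
Numerically: E[X] ≈ 252.3.

E[X] = 2520 · (3/4)^{8} = 2066715/8192 ≈ 252.3.


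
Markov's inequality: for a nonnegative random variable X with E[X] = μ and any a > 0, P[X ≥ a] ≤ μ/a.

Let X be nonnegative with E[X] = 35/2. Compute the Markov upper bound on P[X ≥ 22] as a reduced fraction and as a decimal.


μ = E[X] = 35/2, a = 22.
Markov: P[X ≥ 22] ≤ μ/a = (35/2)/22 = 35/44.
Numerically: ≈ 0.7955.
(Since a = 22 > μ = 17.5000, the bound 35/44 is < 1 and informative.)

P[X ≥ 22] ≤ 35/44 ≈ 0.7955.


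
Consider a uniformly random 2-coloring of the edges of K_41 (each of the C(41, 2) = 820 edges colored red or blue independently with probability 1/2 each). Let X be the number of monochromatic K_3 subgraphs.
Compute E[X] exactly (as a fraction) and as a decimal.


Let X = Σ_S X_S over the C(41, 3) = 10660 subsets S of size 3, where X_S = 1 if the K_3 on S is monochromatic.
For a fixed S, the K_3 on S has C(3, 2) = 3 edges. P[all 3 edges red] = (1/2)^3, and likewise for blue, so P[monochromatic] = 2·(1/2)^3 = 2^{1 − 3} = 1/4.
By linearity: E[X] = C(41, 3) · 2^{1 − 3} = 10660 · 1/4 = 2665.
Numerically: E[X] ≈ 2665.00000.

E[X] = C(41,3)·2^(1−C(3,2)) = 2665 ≈ 2665.00000.


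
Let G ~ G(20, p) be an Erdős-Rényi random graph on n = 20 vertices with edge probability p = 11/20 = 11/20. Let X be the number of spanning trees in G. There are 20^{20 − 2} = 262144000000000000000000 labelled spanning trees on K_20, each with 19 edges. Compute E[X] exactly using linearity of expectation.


K_20 has 20^{20 − 2} = 262144000000000000000000 labelled spanning trees.
For each such spanning tree H, let X_H = 1 if all 19 edges of H are present in G. Then P[X_H = 1] = p^{19} = (11/20)^{19} = 61159090448414546291/5242880000000000000000000.
Summing the indicators: E[X] = Σ_H E[X_H] = 262144000000000000000000 · p^{19} = 262144000000000000000000 · 61159090448414546291/5242880000000000000000000 = 61159090448414546291/20.
Numerically: E[X] ≈ 3.05795e+18.

E[X] = 262144000000000000000000 · (11/20)^{19} = 61159090448414546291/20 ≈ 3.05795e+18.


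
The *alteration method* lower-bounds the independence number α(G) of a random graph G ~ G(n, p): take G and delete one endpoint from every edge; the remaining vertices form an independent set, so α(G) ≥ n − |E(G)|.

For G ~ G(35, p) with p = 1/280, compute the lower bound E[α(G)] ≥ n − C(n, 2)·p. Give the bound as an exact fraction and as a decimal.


E[|E(G)|] = C(35, 2)·p = 595 · (1/280) = 17/8.
E[α(G)] ≥ n − E[|E(G)|] = 35 − 17/8 = 263/8.
Numerically: ≈ 32.87500.
(This is only a lower bound; the true E[α(G)] may be larger.)

E[α(G)] ≥ 263/8 ≈ 32.87500.


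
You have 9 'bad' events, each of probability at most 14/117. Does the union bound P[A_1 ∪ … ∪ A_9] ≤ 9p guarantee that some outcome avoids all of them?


Union bound: P[∪_{i=1}^{9} A_i] ≤ Σ_i P[A_i] ≤ 9·p = 9·(14/117) = 14/13.
Numerically: 14/13 ≈ 1.0769.
Is 14/13 < 1? NO.
Since the bound 14/13 is ≥ 1, the union bound is uninformative here; it does NOT by itself certify existence.

9·p = 14/13 ≈ 1.0769; existence NOT certified by the union bound.
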